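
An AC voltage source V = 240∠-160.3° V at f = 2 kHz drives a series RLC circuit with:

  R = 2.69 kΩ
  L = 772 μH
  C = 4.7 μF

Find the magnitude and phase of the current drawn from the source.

Step 1 — Angular frequency: ω = 2π·f = 2π·2000 = 1.257e+04 rad/s.
Step 2 — Component impedances:
  R: Z = R = 2690 Ω
  L: Z = jωL = j·1.257e+04·0.000772 = 0 + j9.701 Ω
  C: Z = 1/(jωC) = -j/(ω·C) = 0 - j16.93 Ω
Step 3 — Series combination: Z_total = R + L + C = 2690 - j7.23 Ω = 2690∠-0.2° Ω.
Step 4 — Source phasor: V = 240∠-160.3° V = -226 - j80.9 V.
Step 5 — Ohm's law: I = V / Z_total = (-226 - j80.9) / (2690 - j7.23) = -0.08392 - j0.0303 A.
Step 6 — Convert to polar: |I| = 0.08922 A, ∠I = -160.1°.

I = 0.08922∠-160.1° A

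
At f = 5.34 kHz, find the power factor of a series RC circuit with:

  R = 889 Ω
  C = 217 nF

Step 1 — Angular frequency: ω = 2π·f = 2π·5340 = 3.355e+04 rad/s.
Step 2 — Component impedances:
  R: Z = R = 889 Ω
  C: Z = 1/(jωC) = -j/(ω·C) = 0 - j137.3 Ω
Step 3 — Series combination: Z_total = R + C = 889 - j137.3 Ω = 899.5∠-8.8° Ω.
Step 4 — Power factor: PF = cos(φ) = Re(Z)/|Z| = 889/899.5 = 0.9883.
Step 5 — Type: Im(Z) = -137.3 ⇒ leading (phase φ = -8.8°).

PF = 0.9883 (leading, φ = -8.8°)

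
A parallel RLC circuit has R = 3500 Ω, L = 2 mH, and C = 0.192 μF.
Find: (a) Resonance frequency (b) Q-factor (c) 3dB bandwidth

Step 1 — Resonance: ω₀ = 1/√(LC) = 1/√(0.002·1.92e-07) = 5.103e+04 rad/s.
Step 2 — f₀ = ω₀/(2π) = 8122 Hz.
Step 3 — Parallel Q: Q = R/(ω₀L) = 3500/(5.103e+04·0.002) = 34.29.
Step 4 — Bandwidth: Δω = ω₀/Q = 1488 rad/s; BW = Δω/(2π) = 236.8 Hz.

(a) f₀ = 8122 Hz  (b) Q = 34.29  (c) BW = 236.8 Hz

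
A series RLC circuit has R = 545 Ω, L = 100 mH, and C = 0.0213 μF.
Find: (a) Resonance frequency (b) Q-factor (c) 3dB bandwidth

Step 1 — Resonance: ω₀ = 1/√(LC) = 1/√(0.1·2.13e-08) = 2.167e+04 rad/s.
Step 2 — f₀ = ω₀/(2π) = 3449 Hz.
Step 3 — Series Q: Q = ω₀L/R = 2.167e+04·0.1/545 = 3.976.
Step 4 — Bandwidth: Δω = ω₀/Q = 5450 rad/s; BW = Δω/(2π) = 867.4 Hz.

(a) f₀ = 3449 Hz  (b) Q = 3.976  (c) BW = 867.4 Hz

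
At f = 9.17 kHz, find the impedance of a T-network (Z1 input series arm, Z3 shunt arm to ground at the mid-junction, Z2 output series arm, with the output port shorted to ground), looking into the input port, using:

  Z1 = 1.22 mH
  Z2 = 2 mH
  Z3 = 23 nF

Step 1 — Angular frequency: ω = 2π·f = 2π·9170 = 5.762e+04 rad/s.
Step 2 — Component impedances:
  Z1: Z = jωL = j·5.762e+04·0.00122 = 0 + j70.29 Ω
  Z2: Z = jωL = j·5.762e+04·0.002 = 0 + j115.2 Ω
  Z3: Z = 1/(jωC) = -j/(ω·C) = 0 - j754.6 Ω
Step 3 — With the output port shorted to ground, the output series arm Z2 runs from the junction to ground; the shunt arm Z3 also runs from the junction to ground. They appear in parallel: Z3 || Z2 = 0 + j136 Ω.
Step 4 — Series with input arm Z1: Z_in = Z1 + (Z3 || Z2) = 0 + j206.3 Ω = 206.3∠90.0° Ω.

Z = 0 + j206.3 Ω = 206.3∠90.0° Ω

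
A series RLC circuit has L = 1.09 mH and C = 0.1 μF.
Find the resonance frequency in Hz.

Step 1 — Resonance condition Im(Z)=0 gives ω₀ = 1/√(LC).
Step 2 — ω₀ = 1/√(0.00109·1e-07) = 9.578e+04 rad/s.
Step 3 — f₀ = ω₀/(2π) = 1.524e+04 Hz.

f₀ = 1.524e+04 Hz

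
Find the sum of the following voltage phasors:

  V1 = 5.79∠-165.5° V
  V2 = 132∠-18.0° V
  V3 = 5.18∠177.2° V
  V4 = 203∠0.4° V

Step 1 — Convert each phasor to rectangular form:
  V1 = 5.79·(cos(-165.5°) + j·sin(-165.5°)) = -5.606 - j1.45 V
  V2 = 132·(cos(-18.0°) + j·sin(-18.0°)) = 125.5 - j40.79 V
  V3 = 5.18·(cos(177.2°) + j·sin(177.2°)) = -5.174 + j0.253 V
  V4 = 203·(cos(0.4°) + j·sin(0.4°)) = 203 + j1.417 V
Step 2 — Sum components: V_total = 317.8 - j40.57 V.
Step 3 — Convert to polar: |V_total| = 320.3 V, ∠V_total = -7.3°.

V_total = 320.3∠-7.3° V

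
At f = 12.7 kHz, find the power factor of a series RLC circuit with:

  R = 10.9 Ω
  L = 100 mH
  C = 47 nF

Step 1 — Angular frequency: ω = 2π·f = 2π·1.27e+04 = 7.98e+04 rad/s.
Step 2 — Component impedances:
  R: Z = R = 10.9 Ω
  L: Z = jωL = j·7.98e+04·0.1 = 0 + j7980 Ω
  C: Z = 1/(jωC) = -j/(ω·C) = 0 - j266.6 Ω
Step 3 — Series combination: Z_total = R + L + C = 10.9 + j7713 Ω = 7713∠89.9° Ω.
Step 4 — Power factor: PF = cos(φ) = Re(Z)/|Z| = 10.9/7713 = 0.001413.
Step 5 — Type: Im(Z) = 7713 ⇒ lagging (phase φ = 89.9°).

PF = 0.001413 (lagging, φ = 89.9°)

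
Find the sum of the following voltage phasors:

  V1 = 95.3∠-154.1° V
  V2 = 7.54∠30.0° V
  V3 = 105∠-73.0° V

Step 1 — Convert each phasor to rectangular form:
  V1 = 95.3·(cos(-154.1°) + j·sin(-154.1°)) = -85.73 - j41.63 V
  V2 = 7.54·(cos(30.0°) + j·sin(30.0°)) = 6.53 + j3.77 V
  V3 = 105·(cos(-73.0°) + j·sin(-73.0°)) = 30.7 - j100.4 V
Step 2 — Sum components: V_total = -48.5 - j138.3 V.
Step 3 — Convert to polar: |V_total| = 146.5 V, ∠V_total = -109.3°.

V_total = 146.5∠-109.3° V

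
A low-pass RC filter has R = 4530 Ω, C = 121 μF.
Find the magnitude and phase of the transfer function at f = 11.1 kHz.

Step 1 — Angular frequency: ω = 2π·1.11e+04 = 6.974e+04 rad/s.
Step 2 — Transfer function: H(jω) = 1/(1 + jωRC).
Step 3 — Denominator: 1 + jωRC = 1 + j·6.974e+04·4530·0.000121 = 1 + j3.823e+04.
Step 4 — H = 6.843e-10 - j2.616e-05.
Step 5 — Magnitude: |H| = 2.616e-05 (-91.6 dB); phase: φ = -90.0°.

|H| = 2.616e-05 (-91.6 dB), φ = -90.0°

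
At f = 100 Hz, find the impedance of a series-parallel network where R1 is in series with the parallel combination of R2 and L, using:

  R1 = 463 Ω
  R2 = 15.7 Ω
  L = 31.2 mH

Step 1 — Angular frequency: ω = 2π·f = 2π·100 = 628.3 rad/s.
Step 2 — Component impedances:
  R1: Z = R = 463 Ω
  R2: Z = R = 15.7 Ω
  L: Z = jωL = j·628.3·0.0312 = 0 + j19.6 Ω
Step 3 — Parallel branch: R2 || L = 1/(1/R2 + 1/L) = 9.565 + j7.66 Ω.
Step 4 — Series with R1: Z_total = R1 + (R2 || L) = 472.6 + j7.66 Ω = 472.6∠0.9° Ω.

Z = 472.6 + j7.66 Ω = 472.6∠0.9° Ω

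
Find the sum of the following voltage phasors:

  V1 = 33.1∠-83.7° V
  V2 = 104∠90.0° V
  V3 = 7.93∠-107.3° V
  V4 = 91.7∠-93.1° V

Step 1 — Convert each phasor to rectangular form:
  V1 = 33.1·(cos(-83.7°) + j·sin(-83.7°)) = 3.632 - j32.9 V
  V2 = 104·(cos(90.0°) + j·sin(90.0°)) = 0 + j104 V
  V3 = 7.93·(cos(-107.3°) + j·sin(-107.3°)) = -2.358 - j7.571 V
  V4 = 91.7·(cos(-93.1°) + j·sin(-93.1°)) = -4.959 - j91.57 V
Step 2 — Sum components: V_total = -3.685 - j28.04 V.
Step 3 — Convert to polar: |V_total| = 28.28 V, ∠V_total = -97.5°.

V_total = 28.28∠-97.5° V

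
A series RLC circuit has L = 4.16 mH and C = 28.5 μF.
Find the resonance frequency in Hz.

Step 1 — Resonance condition Im(Z)=0 gives ω₀ = 1/√(LC).
Step 2 — ω₀ = 1/√(0.00416·2.85e-05) = 2904 rad/s.
Step 3 — f₀ = ω₀/(2π) = 462.2 Hz.

f₀ = 462.2 Hz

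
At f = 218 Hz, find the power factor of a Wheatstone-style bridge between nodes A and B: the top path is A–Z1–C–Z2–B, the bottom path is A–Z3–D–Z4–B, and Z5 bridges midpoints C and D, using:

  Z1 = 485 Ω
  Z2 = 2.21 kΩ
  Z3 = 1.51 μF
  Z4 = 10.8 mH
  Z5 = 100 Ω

Step 1 — Angular frequency: ω = 2π·f = 2π·218 = 1370 rad/s.
Step 2 — Component impedances:
  Z1: Z = R = 485 Ω
  Z2: Z = R = 2210 Ω
  Z3: Z = 1/(jωC) = -j/(ω·C) = 0 - j483.5 Ω
  Z4: Z = jωL = j·1370·0.0108 = 0 + j14.79 Ω
  Z5: Z = R = 100 Ω
Step 3 — Bridge requires nodal analysis (the Z5 bridge couples midpoints C and D, so the two paths cannot be reduced to a simple series/parallel combination). Setting node B to ground and injecting 1 A at node A, the 3-node admittance system at A, C, D solves to V_A = Z_AB = 237.2 - j271.3 Ω = 360.4∠-48.8° Ω.
Step 4 — Power factor: PF = cos(φ) = Re(Z)/|Z| = 237.22/360.36 = 0.6583.
Step 5 — Type: Im(Z) = -271.3 ⇒ leading (phase φ = -48.8°).

PF = 0.6583 (leading, φ = -48.8°)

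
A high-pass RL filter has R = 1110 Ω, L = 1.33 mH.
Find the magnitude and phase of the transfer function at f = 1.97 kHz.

Step 1 — Angular frequency: ω = 2π·1970 = 1.238e+04 rad/s.
Step 2 — Transfer function: H(jω) = jωL/(R + jωL).
Step 3 — Numerator jωL = j·16.46; denominator R + jωL = 1110 + j16.46.
Step 4 — H = 0.0002199 + j0.01483.
Step 5 — Magnitude: |H| = 0.01483 (-36.6 dB); phase: φ = 89.2°.

|H| = 0.01483 (-36.6 dB), φ = 89.2°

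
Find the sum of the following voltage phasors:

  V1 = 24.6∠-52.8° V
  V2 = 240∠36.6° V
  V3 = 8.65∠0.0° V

Step 1 — Convert each phasor to rectangular form:
  V1 = 24.6·(cos(-52.8°) + j·sin(-52.8°)) = 14.87 - j19.59 V
  V2 = 240·(cos(36.6°) + j·sin(36.6°)) = 192.7 + j143.1 V
  V3 = 8.65·(cos(0.0°) + j·sin(0.0°)) = 8.65 V
Step 2 — Sum components: V_total = 216.2 + j123.5 V.
Step 3 — Convert to polar: |V_total| = 249 V, ∠V_total = 29.7°.

V_total = 249∠29.7° V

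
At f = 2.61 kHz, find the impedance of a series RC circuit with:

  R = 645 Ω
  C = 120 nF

Step 1 — Angular frequency: ω = 2π·f = 2π·2610 = 1.64e+04 rad/s.
Step 2 — Component impedances:
  R: Z = R = 645 Ω
  C: Z = 1/(jωC) = -j/(ω·C) = 0 - j508.2 Ω
Step 3 — Series combination: Z_total = R + C = 645 - j508.2 Ω = 821.1∠-38.2° Ω.

Z = 645 - j508.2 Ω = 821.1∠-38.2° Ω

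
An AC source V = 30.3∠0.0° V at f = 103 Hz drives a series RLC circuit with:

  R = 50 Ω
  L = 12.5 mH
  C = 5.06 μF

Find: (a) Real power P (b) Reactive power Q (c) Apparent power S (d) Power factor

Step 1 — Angular frequency: ω = 2π·f = 2π·103 = 647.2 rad/s.
Step 2 — Component impedances:
  R: Z = R = 50 Ω
  L: Z = jωL = j·647.2·0.0125 = 0 + j8.09 Ω
  C: Z = 1/(jωC) = -j/(ω·C) = 0 - j305.4 Ω
Step 3 — Series combination: Z_total = R + L + C = 50 - j297.3 Ω = 301.5∠-80.5° Ω.
Step 4 — Source phasor: V = 30.3∠0.0° V = 30.3 V.
Step 5 — Current: I = V / Z = 0.01667 + j0.09912 A = 0.1005∠80.5° A.
Step 6 — Complex power: S = V·I* = 0.5051 - j3.003 VA.
Step 7 — Real power: P = Re(S) = 0.5051 W.
Step 8 — Reactive power: Q = Im(S) = -3.003 VAR.
Step 9 — Apparent power: |S| = 3.045 VA.
Step 10 — Power factor: PF = P/|S| = 0.1659 (leading).

(a) P = 0.5051 W  (b) Q = -3.003 VAR  (c) S = 3.045 VA  (d) PF = 0.1659 (leading)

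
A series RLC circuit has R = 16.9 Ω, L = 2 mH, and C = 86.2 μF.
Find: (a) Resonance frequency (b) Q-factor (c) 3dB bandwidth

Step 1 — Resonance: ω₀ = 1/√(LC) = 1/√(0.002·8.62e-05) = 2408 rad/s.
Step 2 — f₀ = ω₀/(2π) = 383.3 Hz.
Step 3 — Series Q: Q = ω₀L/R = 2408·0.002/16.9 = 0.285.
Step 4 — Bandwidth: Δω = ω₀/Q = 8450 rad/s; BW = Δω/(2π) = 1345 Hz.

(a) f₀ = 383.3 Hz  (b) Q = 0.285  (c) BW = 1345 Hz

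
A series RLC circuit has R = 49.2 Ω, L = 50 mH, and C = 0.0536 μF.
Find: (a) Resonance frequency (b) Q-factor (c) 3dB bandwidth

Step 1 — Resonance condition Im(Z)=0 gives ω₀ = 1/√(LC).
Step 2 — ω₀ = 1/√(0.05·5.36e-08) = 1.932e+04 rad/s.
Step 3 — f₀ = ω₀/(2π) = 3074 Hz.
Step 4 — Series Q: Q = ω₀L/R = 1.932e+04·0.05/49.2 = 19.63.
Step 5 — 3dB bandwidth: Δω = ω₀/Q = 984 rad/s; BW = Δω/(2π) = 156.6 Hz.

(a) f₀ = 3074 Hz  (b) Q = 19.63  (c) BW = 156.6 Hz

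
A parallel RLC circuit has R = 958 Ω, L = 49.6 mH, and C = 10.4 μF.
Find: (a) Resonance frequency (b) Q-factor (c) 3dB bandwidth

Step 1 — Resonance: ω₀ = 1/√(LC) = 1/√(0.0496·1.04e-05) = 1392 rad/s.
Step 2 — f₀ = ω₀/(2π) = 221.6 Hz.
Step 3 — Parallel Q: Q = R/(ω₀L) = 958/(1392·0.0496) = 13.87.
Step 4 — Bandwidth: Δω = ω₀/Q = 100.4 rad/s; BW = Δω/(2π) = 15.97 Hz.

(a) f₀ = 221.6 Hz  (b) Q = 13.87  (c) BW = 15.97 Hz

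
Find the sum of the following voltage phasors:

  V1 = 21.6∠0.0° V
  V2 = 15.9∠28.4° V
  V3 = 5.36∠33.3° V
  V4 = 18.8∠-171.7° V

Step 1 — Convert each phasor to rectangular form:
  V1 = 21.6·(cos(0.0°) + j·sin(0.0°)) = 21.6 V
  V2 = 15.9·(cos(28.4°) + j·sin(28.4°)) = 13.99 + j7.562 V
  V3 = 5.36·(cos(33.3°) + j·sin(33.3°)) = 4.48 + j2.943 V
  V4 = 18.8·(cos(-171.7°) + j·sin(-171.7°)) = -18.6 - j2.714 V
Step 2 — Sum components: V_total = 21.46 + j7.791 V.
Step 3 — Convert to polar: |V_total| = 22.83 V, ∠V_total = 20.0°.

V_total = 22.83∠20.0° V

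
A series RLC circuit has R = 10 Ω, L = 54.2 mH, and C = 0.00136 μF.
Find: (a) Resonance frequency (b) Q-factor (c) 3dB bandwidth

Step 1 — Resonance: ω₀ = 1/√(LC) = 1/√(0.0542·1.36e-09) = 1.165e+05 rad/s.
Step 2 — f₀ = ω₀/(2π) = 1.854e+04 Hz.
Step 3 — Series Q: Q = ω₀L/R = 1.165e+05·0.0542/10 = 631.3.
Step 4 — Bandwidth: Δω = ω₀/Q = 184.5 rad/s; BW = Δω/(2π) = 29.36 Hz.

(a) f₀ = 1.854e+04 Hz  (b) Q = 631.3  (c) BW = 29.36 Hz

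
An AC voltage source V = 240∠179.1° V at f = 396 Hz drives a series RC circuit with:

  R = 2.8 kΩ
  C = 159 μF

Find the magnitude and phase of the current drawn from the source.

Step 1 — Angular frequency: ω = 2π·f = 2π·396 = 2488 rad/s.
Step 2 — Component impedances:
  R: Z = R = 2800 Ω
  C: Z = 1/(jωC) = -j/(ω·C) = 0 - j2.528 Ω
Step 3 — Series combination: Z_total = R + C = 2800 - j2.528 Ω = 2800∠-0.1° Ω.
Step 4 — Source phasor: V = 240∠179.1° V = -240 + j3.77 V.
Step 5 — Ohm's law: I = V / Z_total = (-240 + j3.77) / (2800 - j2.528) = -0.0857 + j0.001269 A.
Step 6 — Convert to polar: |I| = 0.08571 A, ∠I = 179.2°.

I = 0.08571∠179.2° A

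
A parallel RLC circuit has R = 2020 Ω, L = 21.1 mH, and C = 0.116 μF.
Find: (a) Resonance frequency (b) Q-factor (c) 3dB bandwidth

Step 1 — Resonance: ω₀ = 1/√(LC) = 1/√(0.0211·1.16e-07) = 2.021e+04 rad/s.
Step 2 — f₀ = ω₀/(2π) = 3217 Hz.
Step 3 — Parallel Q: Q = R/(ω₀L) = 2020/(2.021e+04·0.0211) = 4.736.
Step 4 — Bandwidth: Δω = ω₀/Q = 4268 rad/s; BW = Δω/(2π) = 679.2 Hz.

(a) f₀ = 3217 Hz  (b) Q = 4.736  (c) BW = 679.2 Hz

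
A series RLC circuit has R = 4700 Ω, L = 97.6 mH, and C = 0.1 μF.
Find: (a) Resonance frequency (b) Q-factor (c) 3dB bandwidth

Step 1 — Resonance: ω₀ = 1/√(LC) = 1/√(0.0976·1e-07) = 1.012e+04 rad/s.
Step 2 — f₀ = ω₀/(2π) = 1611 Hz.
Step 3 — Series Q: Q = ω₀L/R = 1.012e+04·0.0976/4700 = 0.2102.
Step 4 — Bandwidth: Δω = ω₀/Q = 4.816e+04 rad/s; BW = Δω/(2π) = 7664 Hz.

(a) f₀ = 1611 Hz  (b) Q = 0.2102  (c) BW = 7664 Hz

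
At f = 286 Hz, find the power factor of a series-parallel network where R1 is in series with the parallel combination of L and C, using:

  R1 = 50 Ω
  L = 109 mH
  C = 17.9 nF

Step 1 — Angular frequency: ω = 2π·f = 2π·286 = 1797 rad/s.
Step 2 — Component impedances:
  R1: Z = R = 50 Ω
  L: Z = jωL = j·1797·0.109 = 0 + j195.9 Ω
  C: Z = 1/(jωC) = -j/(ω·C) = 0 - j3.109e+04 Ω
Step 3 — Parallel branch: L || C = 1/(1/L + 1/C) = 0 + j197.1 Ω.
Step 4 — Series with R1: Z_total = R1 + (L || C) = 50 + j197.1 Ω = 203.4∠75.8° Ω.
Step 5 — Power factor: PF = cos(φ) = Re(Z)/|Z| = 50/203.36 = 0.2459.
Step 6 — Type: Im(Z) = 197.1 ⇒ lagging (phase φ = 75.8°).

PF = 0.2459 (lagging, φ = 75.8°)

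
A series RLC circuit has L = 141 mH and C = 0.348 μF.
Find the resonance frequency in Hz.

Step 1 — Resonance condition Im(Z)=0 gives ω₀ = 1/√(LC).
Step 2 — ω₀ = 1/√(0.141·3.48e-07) = 4514 rad/s.
Step 3 — f₀ = ω₀/(2π) = 718.5 Hz.

f₀ = 718.5 Hz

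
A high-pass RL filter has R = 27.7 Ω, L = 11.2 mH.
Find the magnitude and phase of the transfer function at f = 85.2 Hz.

Step 1 — Angular frequency: ω = 2π·85.2 = 535.3 rad/s.
Step 2 — Transfer function: H(jω) = jωL/(R + jωL).
Step 3 — Numerator jωL = j·5.996; denominator R + jωL = 27.7 + j5.996.
Step 4 — H = 0.04475 + j0.2068.
Step 5 — Magnitude: |H| = 0.2116 (-13.5 dB); phase: φ = 77.8°.

|H| = 0.2116 (-13.5 dB), φ = 77.8°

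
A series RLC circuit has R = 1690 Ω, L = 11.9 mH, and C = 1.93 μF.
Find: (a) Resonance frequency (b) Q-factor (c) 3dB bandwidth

Step 1 — Resonance: ω₀ = 1/√(LC) = 1/√(0.0119·1.93e-06) = 6599 rad/s.
Step 2 — f₀ = ω₀/(2π) = 1050 Hz.
Step 3 — Series Q: Q = ω₀L/R = 6599·0.0119/1690 = 0.04646.
Step 4 — Bandwidth: Δω = ω₀/Q = 1.42e+05 rad/s; BW = Δω/(2π) = 2.26e+04 Hz.

(a) f₀ = 1050 Hz  (b) Q = 0.04646  (c) BW = 2.26e+04 Hz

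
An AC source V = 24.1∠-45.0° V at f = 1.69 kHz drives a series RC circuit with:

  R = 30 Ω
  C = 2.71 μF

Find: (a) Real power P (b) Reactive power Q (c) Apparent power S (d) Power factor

Step 1 — Angular frequency: ω = 2π·f = 2π·1690 = 1.062e+04 rad/s.
Step 2 — Component impedances:
  R: Z = R = 30 Ω
  C: Z = 1/(jωC) = -j/(ω·C) = 0 - j34.75 Ω
Step 3 — Series combination: Z_total = R + C = 30 - j34.75 Ω = 45.91∠-49.2° Ω.
Step 4 — Source phasor: V = 24.1∠-45.0° V = 17.04 - j17.04 V.
Step 5 — Current: I = V / Z = 0.5235 + j0.03841 A = 0.525∠4.2° A.
Step 6 — Complex power: S = V·I* = 8.267 - j9.577 VA.
Step 7 — Real power: P = Re(S) = 8.267 W.
Step 8 — Reactive power: Q = Im(S) = -9.577 VAR.
Step 9 — Apparent power: |S| = 12.65 VA.
Step 10 — Power factor: PF = P/|S| = 0.6535 (leading).

(a) P = 8.267 W  (b) Q = -9.577 VAR  (c) S = 12.65 VA  (d) PF = 0.6535 (leading)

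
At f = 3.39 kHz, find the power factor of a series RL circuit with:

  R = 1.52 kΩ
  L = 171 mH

Step 1 — Angular frequency: ω = 2π·f = 2π·3390 = 2.13e+04 rad/s.
Step 2 — Component impedances:
  R: Z = R = 1520 Ω
  L: Z = jωL = j·2.13e+04·0.171 = 0 + j3642 Ω
Step 3 — Series combination: Z_total = R + L = 1520 + j3642 Ω = 3947∠67.3° Ω.
Step 4 — Power factor: PF = cos(φ) = Re(Z)/|Z| = 1520/3947 = 0.3851.
Step 5 — Type: Im(Z) = 3642 ⇒ lagging (phase φ = 67.3°).

PF = 0.3851 (lagging, φ = 67.3°)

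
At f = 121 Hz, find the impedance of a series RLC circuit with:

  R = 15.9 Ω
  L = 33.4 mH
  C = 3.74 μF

Step 1 — Angular frequency: ω = 2π·f = 2π·121 = 760.3 rad/s.
Step 2 — Component impedances:
  R: Z = R = 15.9 Ω
  L: Z = jωL = j·760.3·0.0334 = 0 + j25.39 Ω
  C: Z = 1/(jωC) = -j/(ω·C) = 0 - j351.7 Ω
Step 3 — Series combination: Z_total = R + L + C = 15.9 - j326.3 Ω = 326.7∠-87.2° Ω.

Z = 15.9 - j326.3 Ω = 326.7∠-87.2° Ω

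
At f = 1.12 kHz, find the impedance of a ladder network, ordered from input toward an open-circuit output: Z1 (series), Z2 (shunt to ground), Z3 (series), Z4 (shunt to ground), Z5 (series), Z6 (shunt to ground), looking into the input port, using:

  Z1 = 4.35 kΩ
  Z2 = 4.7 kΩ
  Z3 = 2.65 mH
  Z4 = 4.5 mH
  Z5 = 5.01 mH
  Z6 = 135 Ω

Step 1 — Angular frequency: ω = 2π·f = 2π·1120 = 7037 rad/s.
Step 2 — Component impedances:
  Z1: Z = R = 4350 Ω
  Z2: Z = R = 4700 Ω
  Z3: Z = jωL = j·7037·0.00265 = 0 + j18.65 Ω
  Z4: Z = jωL = j·7037·0.0045 = 0 + j31.67 Ω
  Z5: Z = jωL = j·7037·0.00501 = 0 + j35.26 Ω
  Z6: Z = R = 135 Ω
Step 3 — Ladder network (open output): work backward from the far end, alternating series and parallel combinations. Z_in = 4356 + j47.24 Ω = 4357∠0.6° Ω.

Z = 4356 + j47.24 Ω = 4357∠0.6° Ω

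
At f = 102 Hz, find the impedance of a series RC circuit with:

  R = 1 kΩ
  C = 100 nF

Step 1 — Angular frequency: ω = 2π·f = 2π·102 = 640.9 rad/s.
Step 2 — Component impedances:
  R: Z = R = 1000 Ω
  C: Z = 1/(jωC) = -j/(ω·C) = 0 - j1.56e+04 Ω
Step 3 — Series combination: Z_total = R + C = 1000 - j1.56e+04 Ω = 1.564e+04∠-86.3° Ω.

Z = 1000 - j1.56e+04 Ω = 1.564e+04∠-86.3° Ω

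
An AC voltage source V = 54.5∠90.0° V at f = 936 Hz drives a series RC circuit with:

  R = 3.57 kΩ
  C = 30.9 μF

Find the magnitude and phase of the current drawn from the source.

Step 1 — Angular frequency: ω = 2π·f = 2π·936 = 5881 rad/s.
Step 2 — Component impedances:
  R: Z = R = 3570 Ω
  C: Z = 1/(jωC) = -j/(ω·C) = 0 - j5.503 Ω
Step 3 — Series combination: Z_total = R + C = 3570 - j5.503 Ω = 3570∠-0.1° Ω.
Step 4 — Source phasor: V = 54.5∠90.0° V = 0 + j54.5 V.
Step 5 — Ohm's law: I = V / Z_total = (0 + j54.5) / (3570 - j5.503) = -2.353e-05 + j0.01527 A.
Step 6 — Convert to polar: |I| = 0.01527 A, ∠I = 90.1°.

I = 0.01527∠90.1° A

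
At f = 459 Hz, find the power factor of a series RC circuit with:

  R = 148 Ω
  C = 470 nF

Step 1 — Angular frequency: ω = 2π·f = 2π·459 = 2884 rad/s.
Step 2 — Component impedances:
  R: Z = R = 148 Ω
  C: Z = 1/(jωC) = -j/(ω·C) = 0 - j737.8 Ω
Step 3 — Series combination: Z_total = R + C = 148 - j737.8 Ω = 752.4∠-78.7° Ω.
Step 4 — Power factor: PF = cos(φ) = Re(Z)/|Z| = 148/752.4 = 0.1967.
Step 5 — Type: Im(Z) = -737.8 ⇒ leading (phase φ = -78.7°).

PF = 0.1967 (leading, φ = -78.7°)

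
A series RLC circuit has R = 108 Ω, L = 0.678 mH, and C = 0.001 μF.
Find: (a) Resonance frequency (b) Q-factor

Step 1 — Resonance condition Im(Z)=0 gives ω₀ = 1/√(LC).
Step 2 — ω₀ = 1/√(0.000678·1e-09) = 1.214e+06 rad/s.
Step 3 — f₀ = ω₀/(2π) = 1.933e+05 Hz.
Step 4 — Series Q: Q = ω₀L/R = 1.214e+06·0.000678/108 = 7.624.

(a) f₀ = 1.933e+05 Hz  (b) Q = 7.624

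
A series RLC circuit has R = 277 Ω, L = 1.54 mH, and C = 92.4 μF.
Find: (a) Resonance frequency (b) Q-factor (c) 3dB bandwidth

Step 1 — Resonance: ω₀ = 1/√(LC) = 1/√(0.00154·9.24e-05) = 2651 rad/s.
Step 2 — f₀ = ω₀/(2π) = 421.9 Hz.
Step 3 — Series Q: Q = ω₀L/R = 2651·0.00154/277 = 0.01474.
Step 4 — Bandwidth: Δω = ω₀/Q = 1.799e+05 rad/s; BW = Δω/(2π) = 2.863e+04 Hz.

(a) f₀ = 421.9 Hz  (b) Q = 0.01474  (c) BW = 2.863e+04 Hz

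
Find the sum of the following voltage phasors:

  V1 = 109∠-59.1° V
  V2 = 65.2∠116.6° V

Step 1 — Convert each phasor to rectangular form:
  V1 = 109·(cos(-59.1°) + j·sin(-59.1°)) = 55.98 - j93.53 V
  V2 = 65.2·(cos(116.6°) + j·sin(116.6°)) = -29.19 + j58.3 V
Step 2 — Sum components: V_total = 26.78 - j35.23 V.
Step 3 — Convert to polar: |V_total| = 44.25 V, ∠V_total = -52.8°.

V_total = 44.25∠-52.8° V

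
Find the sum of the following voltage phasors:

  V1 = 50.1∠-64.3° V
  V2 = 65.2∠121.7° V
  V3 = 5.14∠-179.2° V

Step 1 — Convert each phasor to rectangular form:
  V1 = 50.1·(cos(-64.3°) + j·sin(-64.3°)) = 21.73 - j45.14 V
  V2 = 65.2·(cos(121.7°) + j·sin(121.7°)) = -34.26 + j55.47 V
  V3 = 5.14·(cos(-179.2°) + j·sin(-179.2°)) = -5.139 - j0.07177 V
Step 2 — Sum components: V_total = -17.67 + j10.26 V.
Step 3 — Convert to polar: |V_total| = 20.43 V, ∠V_total = 149.9°.

V_total = 20.43∠149.9° V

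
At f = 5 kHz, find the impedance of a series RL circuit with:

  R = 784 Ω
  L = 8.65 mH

Step 1 — Angular frequency: ω = 2π·f = 2π·5000 = 3.142e+04 rad/s.
Step 2 — Component impedances:
  R: Z = R = 784 Ω
  L: Z = jωL = j·3.142e+04·0.00865 = 0 + j271.7 Ω
Step 3 — Series combination: Z_total = R + L = 784 + j271.7 Ω = 829.8∠19.1° Ω.

Z = 784 + j271.7 Ω = 829.8∠19.1° Ω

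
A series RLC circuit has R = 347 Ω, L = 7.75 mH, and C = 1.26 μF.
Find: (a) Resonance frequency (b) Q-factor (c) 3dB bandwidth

Step 1 — Resonance: ω₀ = 1/√(LC) = 1/√(0.00775·1.26e-06) = 1.012e+04 rad/s.
Step 2 — f₀ = ω₀/(2π) = 1611 Hz.
Step 3 — Series Q: Q = ω₀L/R = 1.012e+04·0.00775/347 = 0.226.
Step 4 — Bandwidth: Δω = ω₀/Q = 4.477e+04 rad/s; BW = Δω/(2π) = 7126 Hz.

(a) f₀ = 1611 Hz  (b) Q = 0.226  (c) BW = 7126 Hz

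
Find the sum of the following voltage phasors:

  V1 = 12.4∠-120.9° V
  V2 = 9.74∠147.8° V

Step 1 — Convert each phasor to rectangular form:
  V1 = 12.4·(cos(-120.9°) + j·sin(-120.9°)) = -6.368 - j10.64 V
  V2 = 9.74·(cos(147.8°) + j·sin(147.8°)) = -8.242 + j5.19 V
Step 2 — Sum components: V_total = -14.61 - j5.45 V.
Step 3 — Convert to polar: |V_total| = 15.59 V, ∠V_total = -159.5°.

V_total = 15.59∠-159.5° V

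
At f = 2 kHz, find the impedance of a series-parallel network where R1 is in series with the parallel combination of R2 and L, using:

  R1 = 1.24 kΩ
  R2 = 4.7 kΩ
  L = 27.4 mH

Step 1 — Angular frequency: ω = 2π·f = 2π·2000 = 1.257e+04 rad/s.
Step 2 — Component impedances:
  R1: Z = R = 1240 Ω
  R2: Z = R = 4700 Ω
  L: Z = jωL = j·1.257e+04·0.0274 = 0 + j344.3 Ω
Step 3 — Parallel branch: R2 || L = 1/(1/R2 + 1/L) = 25.09 + j342.5 Ω.
Step 4 — Series with R1: Z_total = R1 + (R2 || L) = 1265 + j342.5 Ω = 1311∠15.1° Ω.

Z = 1265 + j342.5 Ω = 1311∠15.1° Ω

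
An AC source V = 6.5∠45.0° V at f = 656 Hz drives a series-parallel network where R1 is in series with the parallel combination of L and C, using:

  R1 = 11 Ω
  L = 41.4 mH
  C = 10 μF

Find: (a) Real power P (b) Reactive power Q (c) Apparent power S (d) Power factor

Step 1 — Angular frequency: ω = 2π·f = 2π·656 = 4122 rad/s.
Step 2 — Component impedances:
  R1: Z = R = 11 Ω
  L: Z = jωL = j·4122·0.0414 = 0 + j170.6 Ω
  C: Z = 1/(jωC) = -j/(ω·C) = 0 - j24.26 Ω
Step 3 — Parallel branch: L || C = 1/(1/L + 1/C) = 0 - j28.28 Ω.
Step 4 — Series with R1: Z_total = R1 + (L || C) = 11 - j28.28 Ω = 30.35∠-68.7° Ω.
Step 5 — Source phasor: V = 6.5∠45.0° V = 4.596 + j4.596 V.
Step 6 — Current: I = V / Z = -0.08626 + j0.1961 A = 0.2142∠113.7° A.
Step 7 — Complex power: S = V·I* = 0.5047 - j1.298 VA.
Step 8 — Real power: P = Re(S) = 0.5047 W.
Step 9 — Reactive power: Q = Im(S) = -1.298 VAR.
Step 10 — Apparent power: |S| = 1.392 VA.
Step 11 — Power factor: PF = P/|S| = 0.3625 (leading).

(a) P = 0.5047 W  (b) Q = -1.298 VAR  (c) S = 1.392 VA  (d) PF = 0.3625 (leading)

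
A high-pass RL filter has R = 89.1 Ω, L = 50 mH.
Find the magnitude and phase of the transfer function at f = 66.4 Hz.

Step 1 — Angular frequency: ω = 2π·66.4 = 417.2 rad/s.
Step 2 — Transfer function: H(jω) = jωL/(R + jωL).
Step 3 — Numerator jωL = j·20.86; denominator R + jωL = 89.1 + j20.86.
Step 4 — H = 0.05196 + j0.222.
Step 5 — Magnitude: |H| = 0.228 (-12.8 dB); phase: φ = 76.8°.

|H| = 0.228 (-12.8 dB), φ = 76.8°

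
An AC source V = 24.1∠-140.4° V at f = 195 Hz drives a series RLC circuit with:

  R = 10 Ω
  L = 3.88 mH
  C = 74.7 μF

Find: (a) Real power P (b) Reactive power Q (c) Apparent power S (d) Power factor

Step 1 — Angular frequency: ω = 2π·f = 2π·195 = 1225 rad/s.
Step 2 — Component impedances:
  R: Z = R = 10 Ω
  L: Z = jωL = j·1225·0.00388 = 0 + j4.754 Ω
  C: Z = 1/(jωC) = -j/(ω·C) = 0 - j10.93 Ω
Step 3 — Series combination: Z_total = R + L + C = 10 - j6.172 Ω = 11.75∠-31.7° Ω.
Step 4 — Source phasor: V = 24.1∠-140.4° V = -18.57 - j15.36 V.
Step 5 — Current: I = V / Z = -0.6581 - j1.942 A = 2.051∠-108.7° A.
Step 6 — Complex power: S = V·I* = 42.06 - j25.96 VA.
Step 7 — Real power: P = Re(S) = 42.06 W.
Step 8 — Reactive power: Q = Im(S) = -25.96 VAR.
Step 9 — Apparent power: |S| = 49.42 VA.
Step 10 — Power factor: PF = P/|S| = 0.851 (leading).

(a) P = 42.06 W  (b) Q = -25.96 VAR  (c) S = 49.42 VA  (d) PF = 0.851 (leading)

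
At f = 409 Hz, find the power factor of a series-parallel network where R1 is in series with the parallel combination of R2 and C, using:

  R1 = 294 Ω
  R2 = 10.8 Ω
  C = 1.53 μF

Step 1 — Angular frequency: ω = 2π·f = 2π·409 = 2570 rad/s.
Step 2 — Component impedances:
  R1: Z = R = 294 Ω
  R2: Z = R = 10.8 Ω
  C: Z = 1/(jωC) = -j/(ω·C) = 0 - j254.3 Ω
Step 3 — Parallel branch: R2 || C = 1/(1/R2 + 1/C) = 10.78 - j0.4578 Ω.
Step 4 — Series with R1: Z_total = R1 + (R2 || C) = 304.8 - j0.4578 Ω = 304.8∠-0.1° Ω.
Step 5 — Power factor: PF = cos(φ) = Re(Z)/|Z| = 304.8/304.8 = 1.
Step 6 — Type: Im(Z) = -0.4578 ⇒ leading (phase φ = -0.1°).

PF = 1 (leading, φ = -0.1°)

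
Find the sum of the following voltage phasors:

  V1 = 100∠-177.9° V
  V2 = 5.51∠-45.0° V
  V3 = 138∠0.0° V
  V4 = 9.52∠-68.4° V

Step 1 — Convert each phasor to rectangular form:
  V1 = 100·(cos(-177.9°) + j·sin(-177.9°)) = -99.93 - j3.664 V
  V2 = 5.51·(cos(-45.0°) + j·sin(-45.0°)) = 3.896 - j3.896 V
  V3 = 138·(cos(0.0°) + j·sin(0.0°)) = 138 V
  V4 = 9.52·(cos(-68.4°) + j·sin(-68.4°)) = 3.505 - j8.851 V
Step 2 — Sum components: V_total = 45.47 - j16.41 V.
Step 3 — Convert to polar: |V_total| = 48.34 V, ∠V_total = -19.8°.

V_total = 48.34∠-19.8° V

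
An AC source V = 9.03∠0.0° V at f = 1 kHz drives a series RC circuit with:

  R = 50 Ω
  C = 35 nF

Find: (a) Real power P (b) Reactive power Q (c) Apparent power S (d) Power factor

Step 1 — Angular frequency: ω = 2π·f = 2π·1000 = 6283 rad/s.
Step 2 — Component impedances:
  R: Z = R = 50 Ω
  C: Z = 1/(jωC) = -j/(ω·C) = 0 - j4547 Ω
Step 3 — Series combination: Z_total = R + C = 50 - j4547 Ω = 4548∠-89.4° Ω.
Step 4 — Source phasor: V = 9.03∠0.0° V = 9.03 V.
Step 5 — Current: I = V / Z = 2.183e-05 + j0.001986 A = 0.001986∠89.4° A.
Step 6 — Complex power: S = V·I* = 0.0001971 - j0.01793 VA.
Step 7 — Real power: P = Re(S) = 0.0001971 W.
Step 8 — Reactive power: Q = Im(S) = -0.01793 VAR.
Step 9 — Apparent power: |S| = 0.01793 VA.
Step 10 — Power factor: PF = P/|S| = 0.01099 (leading).

(a) P = 0.0001971 W  (b) Q = -0.01793 VAR  (c) S = 0.01793 VA  (d) PF = 0.01099 (leading)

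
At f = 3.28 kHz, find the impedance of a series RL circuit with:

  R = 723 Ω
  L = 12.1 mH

Step 1 — Angular frequency: ω = 2π·f = 2π·3280 = 2.061e+04 rad/s.
Step 2 — Component impedances:
  R: Z = R = 723 Ω
  L: Z = jωL = j·2.061e+04·0.0121 = 0 + j249.4 Ω
Step 3 — Series combination: Z_total = R + L = 723 + j249.4 Ω = 764.8∠19.0° Ω.

Z = 723 + j249.4 Ω = 764.8∠19.0° Ω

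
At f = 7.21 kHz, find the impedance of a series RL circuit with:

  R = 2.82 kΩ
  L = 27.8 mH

Step 1 — Angular frequency: ω = 2π·f = 2π·7210 = 4.53e+04 rad/s.
Step 2 — Component impedances:
  R: Z = R = 2820 Ω
  L: Z = jωL = j·4.53e+04·0.0278 = 0 + j1259 Ω
Step 3 — Series combination: Z_total = R + L = 2820 + j1259 Ω = 3088∠24.1° Ω.

Z = 2820 + j1259 Ω = 3088∠24.1° Ω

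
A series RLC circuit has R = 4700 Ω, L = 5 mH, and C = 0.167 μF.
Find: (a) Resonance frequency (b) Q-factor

Step 1 — Resonance condition Im(Z)=0 gives ω₀ = 1/√(LC).
Step 2 — ω₀ = 1/√(0.005·1.67e-07) = 3.461e+04 rad/s.
Step 3 — f₀ = ω₀/(2π) = 5508 Hz.
Step 4 — Series Q: Q = ω₀L/R = 3.461e+04·0.005/4700 = 0.03682.

(a) f₀ = 5508 Hz  (b) Q = 0.03682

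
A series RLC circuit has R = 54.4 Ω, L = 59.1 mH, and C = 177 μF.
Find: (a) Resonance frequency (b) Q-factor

Step 1 — Resonance condition Im(Z)=0 gives ω₀ = 1/√(LC).
Step 2 — ω₀ = 1/√(0.0591·0.000177) = 309.2 rad/s.
Step 3 — f₀ = ω₀/(2π) = 49.21 Hz.
Step 4 — Series Q: Q = ω₀L/R = 309.2·0.0591/54.4 = 0.3359.

(a) f₀ = 49.21 Hz  (b) Q = 0.3359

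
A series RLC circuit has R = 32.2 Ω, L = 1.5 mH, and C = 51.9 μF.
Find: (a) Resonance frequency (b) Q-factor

Step 1 — Resonance condition Im(Z)=0 gives ω₀ = 1/√(LC).
Step 2 — ω₀ = 1/√(0.0015·5.19e-05) = 3584 rad/s.
Step 3 — f₀ = ω₀/(2π) = 570.4 Hz.
Step 4 — Series Q: Q = ω₀L/R = 3584·0.0015/32.2 = 0.167.

(a) f₀ = 570.4 Hz  (b) Q = 0.167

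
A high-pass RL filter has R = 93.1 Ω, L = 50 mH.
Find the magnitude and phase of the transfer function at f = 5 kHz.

Step 1 — Angular frequency: ω = 2π·5000 = 3.142e+04 rad/s.
Step 2 — Transfer function: H(jω) = jωL/(R + jωL).
Step 3 — Numerator jωL = j·1571; denominator R + jωL = 93.1 + j1571.
Step 4 — H = 0.9965 + j0.05906.
Step 5 — Magnitude: |H| = 0.9982 (-0.0 dB); phase: φ = 3.4°.

|H| = 0.9982 (-0.0 dB), φ = 3.4°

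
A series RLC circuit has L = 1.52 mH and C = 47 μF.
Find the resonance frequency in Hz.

Step 1 — Resonance condition Im(Z)=0 gives ω₀ = 1/√(LC).
Step 2 — ω₀ = 1/√(0.00152·4.7e-05) = 3741 rad/s.
Step 3 — f₀ = ω₀/(2π) = 595.5 Hz.

f₀ = 595.5 Hz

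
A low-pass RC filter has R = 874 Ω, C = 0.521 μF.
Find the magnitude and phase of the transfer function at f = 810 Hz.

Step 1 — Angular frequency: ω = 2π·810 = 5089 rad/s.
Step 2 — Transfer function: H(jω) = 1/(1 + jωRC).
Step 3 — Denominator: 1 + jωRC = 1 + j·5089·874·5.21e-07 = 1 + j2.317.
Step 4 — H = 0.157 - j0.3638.
Step 5 — Magnitude: |H| = 0.3962 (-8.0 dB); phase: φ = -66.7°.

|H| = 0.3962 (-8.0 dB), φ = -66.7°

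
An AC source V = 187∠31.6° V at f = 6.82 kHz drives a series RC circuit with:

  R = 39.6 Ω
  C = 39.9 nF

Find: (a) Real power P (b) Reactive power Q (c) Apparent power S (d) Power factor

Step 1 — Angular frequency: ω = 2π·f = 2π·6820 = 4.285e+04 rad/s.
Step 2 — Component impedances:
  R: Z = R = 39.6 Ω
  C: Z = 1/(jωC) = -j/(ω·C) = 0 - j584.9 Ω
Step 3 — Series combination: Z_total = R + C = 39.6 - j584.9 Ω = 586.2∠-86.1° Ω.
Step 4 — Source phasor: V = 187∠31.6° V = 159.3 + j97.99 V.
Step 5 — Current: I = V / Z = -0.1484 + j0.2824 A = 0.319∠117.7° A.
Step 6 — Complex power: S = V·I* = 4.03 - j59.52 VA.
Step 7 — Real power: P = Re(S) = 4.03 W.
Step 8 — Reactive power: Q = Im(S) = -59.52 VAR.
Step 9 — Apparent power: |S| = 59.65 VA.
Step 10 — Power factor: PF = P/|S| = 0.06755 (leading).

(a) P = 4.03 W  (b) Q = -59.52 VAR  (c) S = 59.65 VA  (d) PF = 0.06755 (leading)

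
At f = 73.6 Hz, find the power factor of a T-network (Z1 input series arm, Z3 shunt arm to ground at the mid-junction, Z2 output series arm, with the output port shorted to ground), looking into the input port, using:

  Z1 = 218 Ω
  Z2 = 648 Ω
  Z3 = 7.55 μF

Step 1 — Angular frequency: ω = 2π·f = 2π·73.6 = 462.4 rad/s.
Step 2 — Component impedances:
  Z1: Z = R = 218 Ω
  Z2: Z = R = 648 Ω
  Z3: Z = 1/(jωC) = -j/(ω·C) = 0 - j286.4 Ω
Step 3 — With the output port shorted to ground, the output series arm Z2 runs from the junction to ground; the shunt arm Z3 also runs from the junction to ground. They appear in parallel: Z3 || Z2 = 105.9 - j239.6 Ω.
Step 4 — Series with input arm Z1: Z_in = Z1 + (Z3 || Z2) = 323.9 - j239.6 Ω = 402.9∠-36.5° Ω.
Step 5 — Power factor: PF = cos(φ) = Re(Z)/|Z| = 323.9/402.9 = 0.8039.
Step 6 — Type: Im(Z) = -239.6 ⇒ leading (phase φ = -36.5°).

PF = 0.8039 (leading, φ = -36.5°)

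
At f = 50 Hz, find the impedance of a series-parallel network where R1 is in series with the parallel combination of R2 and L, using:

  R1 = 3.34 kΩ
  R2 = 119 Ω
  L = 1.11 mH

Step 1 — Angular frequency: ω = 2π·f = 2π·50 = 314.2 rad/s.
Step 2 — Component impedances:
  R1: Z = R = 3340 Ω
  R2: Z = R = 119 Ω
  L: Z = jωL = j·314.2·0.00111 = 0 + j0.3487 Ω
Step 3 — Parallel branch: R2 || L = 1/(1/R2 + 1/L) = 0.001022 + j0.3487 Ω.
Step 4 — Series with R1: Z_total = R1 + (R2 || L) = 3340 + j0.3487 Ω = 3340∠0.0° Ω.

Z = 3340 + j0.3487 Ω = 3340∠0.0° Ω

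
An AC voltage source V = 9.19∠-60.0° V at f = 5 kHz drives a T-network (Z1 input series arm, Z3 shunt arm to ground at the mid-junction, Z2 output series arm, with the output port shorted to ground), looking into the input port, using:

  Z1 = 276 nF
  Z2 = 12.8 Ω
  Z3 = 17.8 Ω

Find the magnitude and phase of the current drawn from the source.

Step 1 — Angular frequency: ω = 2π·f = 2π·5000 = 3.142e+04 rad/s.
Step 2 — Component impedances:
  Z1: Z = 1/(jωC) = -j/(ω·C) = 0 - j115.3 Ω
  Z2: Z = R = 12.8 Ω
  Z3: Z = R = 17.8 Ω
Step 3 — With the output port shorted to ground, the output series arm Z2 runs from the junction to ground; the shunt arm Z3 also runs from the junction to ground. They appear in parallel: Z3 || Z2 = 7.446 Ω.
Step 4 — Series with input arm Z1: Z_in = Z1 + (Z3 || Z2) = 7.446 - j115.3 Ω = 115.6∠-86.3° Ω.
Step 5 — Source phasor: V = 9.19∠-60.0° V = 4.595 - j7.959 V.
Step 6 — Ohm's law: I = V / Z_total = (4.595 - j7.959) / (7.446 - j115.3) = 0.07128 + j0.03524 A.
Step 7 — Convert to polar: |I| = 0.07952 A, ∠I = 26.3°.

I = 0.07952∠26.3° A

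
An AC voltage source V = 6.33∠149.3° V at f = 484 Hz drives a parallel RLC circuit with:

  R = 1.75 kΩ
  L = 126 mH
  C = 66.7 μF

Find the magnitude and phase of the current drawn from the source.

Step 1 — Angular frequency: ω = 2π·f = 2π·484 = 3041 rad/s.
Step 2 — Component impedances:
  R: Z = R = 1750 Ω
  L: Z = jωL = j·3041·0.126 = 0 + j383.2 Ω
  C: Z = 1/(jωC) = -j/(ω·C) = 0 - j4.93 Ω
Step 3 — Parallel combination: 1/Z_total = 1/R + 1/L + 1/C; Z_total = 0.01425 - j4.994 Ω = 4.994∠-89.8° Ω.
Step 4 — Source phasor: V = 6.33∠149.3° V = -5.443 + j3.232 V.
Step 5 — Ohm's law: I = V / Z_total = (-5.443 + j3.232) / (0.01425 - j4.994) = -0.6502 - j1.088 A.
Step 6 — Convert to polar: |I| = 1.267 A, ∠I = -120.9°.

I = 1.267∠-120.9° A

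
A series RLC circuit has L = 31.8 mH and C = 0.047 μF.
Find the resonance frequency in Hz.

Step 1 — Resonance condition Im(Z)=0 gives ω₀ = 1/√(LC).
Step 2 — ω₀ = 1/√(0.0318·4.7e-08) = 2.587e+04 rad/s.
Step 3 — f₀ = ω₀/(2π) = 4117 Hz.

f₀ = 4117 Hz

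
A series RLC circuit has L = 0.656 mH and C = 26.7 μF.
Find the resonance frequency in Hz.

Step 1 — Resonance condition Im(Z)=0 gives ω₀ = 1/√(LC).
Step 2 — ω₀ = 1/√(0.000656·2.67e-05) = 7556 rad/s.
Step 3 — f₀ = ω₀/(2π) = 1203 Hz.

f₀ = 1203 Hz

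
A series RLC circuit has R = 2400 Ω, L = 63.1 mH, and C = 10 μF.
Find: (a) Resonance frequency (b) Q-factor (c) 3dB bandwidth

Step 1 — Resonance: ω₀ = 1/√(LC) = 1/√(0.0631·1e-05) = 1259 rad/s.
Step 2 — f₀ = ω₀/(2π) = 200.4 Hz.
Step 3 — Series Q: Q = ω₀L/R = 1259·0.0631/2400 = 0.0331.
Step 4 — Bandwidth: Δω = ω₀/Q = 3.803e+04 rad/s; BW = Δω/(2π) = 6053 Hz.

(a) f₀ = 200.4 Hz  (b) Q = 0.0331  (c) BW = 6053 Hz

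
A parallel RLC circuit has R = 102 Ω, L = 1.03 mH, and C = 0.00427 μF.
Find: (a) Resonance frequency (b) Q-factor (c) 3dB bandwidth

Step 1 — Resonance: ω₀ = 1/√(LC) = 1/√(0.00103·4.27e-09) = 4.768e+05 rad/s.
Step 2 — f₀ = ω₀/(2π) = 7.589e+04 Hz.
Step 3 — Parallel Q: Q = R/(ω₀L) = 102/(4.768e+05·0.00103) = 0.2077.
Step 4 — Bandwidth: Δω = ω₀/Q = 2.296e+06 rad/s; BW = Δω/(2π) = 3.654e+05 Hz.

(a) f₀ = 7.589e+04 Hz  (b) Q = 0.2077  (c) BW = 3.654e+05 Hz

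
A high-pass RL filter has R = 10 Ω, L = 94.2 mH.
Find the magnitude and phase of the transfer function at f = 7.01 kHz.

Step 1 — Angular frequency: ω = 2π·7010 = 4.405e+04 rad/s.
Step 2 — Transfer function: H(jω) = jωL/(R + jωL).
Step 3 — Numerator jωL = j·4149; denominator R + jωL = 10 + j4149.
Step 4 — H = 1 + j0.00241.
Step 5 — Magnitude: |H| = 1 (-0.0 dB); phase: φ = 0.1°.

|H| = 1 (-0.0 dB), φ = 0.1°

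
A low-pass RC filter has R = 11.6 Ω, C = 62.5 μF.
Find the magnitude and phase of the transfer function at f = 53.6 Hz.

Step 1 — Angular frequency: ω = 2π·53.6 = 336.8 rad/s.
Step 2 — Transfer function: H(jω) = 1/(1 + jωRC).
Step 3 — Denominator: 1 + jωRC = 1 + j·336.8·11.6·6.25e-05 = 1 + j0.2442.
Step 4 — H = 0.9437 - j0.2304.
Step 5 — Magnitude: |H| = 0.9715 (-0.3 dB); phase: φ = -13.7°.

|H| = 0.9715 (-0.3 dB), φ = -13.7°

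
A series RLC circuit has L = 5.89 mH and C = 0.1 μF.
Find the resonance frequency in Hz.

Step 1 — Resonance condition Im(Z)=0 gives ω₀ = 1/√(LC).
Step 2 — ω₀ = 1/√(0.00589·1e-07) = 4.12e+04 rad/s.
Step 3 — f₀ = ω₀/(2π) = 6558 Hz.

f₀ = 6558 Hz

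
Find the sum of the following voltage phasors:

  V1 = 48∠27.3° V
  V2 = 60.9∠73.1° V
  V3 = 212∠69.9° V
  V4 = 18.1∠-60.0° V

Step 1 — Convert each phasor to rectangular form:
  V1 = 48·(cos(27.3°) + j·sin(27.3°)) = 42.65 + j22.02 V
  V2 = 60.9·(cos(73.1°) + j·sin(73.1°)) = 17.7 + j58.27 V
  V3 = 212·(cos(69.9°) + j·sin(69.9°)) = 72.86 + j199.1 V
  V4 = 18.1·(cos(-60.0°) + j·sin(-60.0°)) = 9.05 - j15.68 V
Step 2 — Sum components: V_total = 142.3 + j263.7 V.
Step 3 — Convert to polar: |V_total| = 299.6 V, ∠V_total = 61.7°.

V_total = 299.6∠61.7° V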